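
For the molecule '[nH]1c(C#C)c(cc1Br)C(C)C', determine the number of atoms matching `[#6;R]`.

4

The query [#6;R] means: carbon that is part of a ring.
Check the 11 heavy atoms by environment: 1× n (aromatic, in 5-ring) → no; 4× c (aromatic, in 5-ring) → match; 5× C (acyclic) → no; 1× Br (acyclic) → no.
That gives 4 matching atoms.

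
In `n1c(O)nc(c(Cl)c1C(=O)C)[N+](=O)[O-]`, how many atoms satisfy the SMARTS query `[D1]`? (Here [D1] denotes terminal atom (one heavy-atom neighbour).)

6

Check the 14 heavy atoms by environment: 2× n (aromatic, D2) → no; 4× c (aromatic, D3) → no; 1× N (charge +1, D3) → no; 1× O (charge -1, D1) → match; 3× O (D1) → match; 1× Cl (D1) → match; 1× C (D3) → no; 1× C (D1) → match.
Summing the matching environments: 1 + 3 + 1 + 1 = 6 matching atoms.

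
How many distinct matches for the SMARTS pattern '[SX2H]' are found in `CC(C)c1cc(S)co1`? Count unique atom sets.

[SX2H] is the SMARTS for a thiol: an aliphatic sulfur with two connections, one being H.
Exactly one fragment in the molecule meets all constraints, giving 1 match.

1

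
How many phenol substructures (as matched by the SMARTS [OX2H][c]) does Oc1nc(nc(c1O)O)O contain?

4

[OX2H][c] is the SMARTS for a phenol: a hydroxyl oxygen attached to an aromatic carbon.
The molecule carries 4 separate instances of a hydroxyl group (-OH) meeting every constraint; each maps to a distinct set of atoms, giving 4 matches.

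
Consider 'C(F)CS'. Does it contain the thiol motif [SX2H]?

Yes

The pattern [SX2H] describes an aliphatic sulfur with two connections, one being H — a thiol.
The molecule carries a thiol (-SH), whose atoms satisfy every constraint of the query, so the pattern matches.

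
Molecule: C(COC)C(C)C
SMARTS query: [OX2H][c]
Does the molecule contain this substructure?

No

The pattern [OX2H][c] describes a hydroxyl oxygen attached to an aromatic carbon — a phenol.
The closest candidate here is a methoxy ether (-OCH3), but the oxygen has H0, not H1. No other fragment satisfies the full query, so there is no match.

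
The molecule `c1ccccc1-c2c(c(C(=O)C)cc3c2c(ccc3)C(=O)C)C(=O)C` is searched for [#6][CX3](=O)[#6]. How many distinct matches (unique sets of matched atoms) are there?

3

[#6][CX3](=O)[#6] is the SMARTS for a ketone: a carbonyl carbon (no H) flanked by two carbons.
The molecule carries 3 separate instances of an acetyl/ketone group (-C(=O)CH3) meeting every constraint; each maps to a distinct set of atoms, giving 3 matches.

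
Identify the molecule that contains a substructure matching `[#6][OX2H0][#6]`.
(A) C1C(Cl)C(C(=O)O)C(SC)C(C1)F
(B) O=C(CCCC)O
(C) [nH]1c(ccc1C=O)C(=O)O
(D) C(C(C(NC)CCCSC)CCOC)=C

D

[#6][OX2H0][#6] describes an aliphatic oxygen bridging two carbons with no H on the oxygen (an ether).
(A) has a carboxylic acid group (-C(=O)OH) but the -OH oxygen has H1; the =O is OX1, not OX2.
(B) has a carboxylic acid group (-C(=O)OH) but the -OH oxygen has H1; the =O is OX1, not OX2.
(C) has a carboxylic acid group (-C(=O)OH) but the -OH oxygen has H1; the =O is OX1, not OX2.
(D) contains a methoxy ether (-OCH3), which satisfies every atom and bond constraint.
So the answer is (D).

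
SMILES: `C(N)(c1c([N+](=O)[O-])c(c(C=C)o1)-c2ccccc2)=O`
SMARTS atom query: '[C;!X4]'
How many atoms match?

3

Check the 19 heavy atoms by environment: 1× o (aromatic, X2) → no; 10× c (aromatic, X3) → no; 3× C (X3) → match; 1× N (charge +1, X3) → no; 1× O (charge -1, X1) → no; 2× O (X1) → no; 1× N (X3) → no.
That gives 3 matching atoms.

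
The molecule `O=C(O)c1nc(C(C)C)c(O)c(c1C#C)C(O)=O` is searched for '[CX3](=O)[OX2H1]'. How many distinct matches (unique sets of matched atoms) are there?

[CX3](=O)[OX2H1] is the SMARTS for a carboxylic acid: an sp2 carbon double-bonded to O and single-bonded to an -OH oxygen.
The molecule carries 2 separate instances of a carboxylic acid group (-C(=O)OH) meeting every constraint; each maps to a distinct set of atoms, giving 2 matches.

2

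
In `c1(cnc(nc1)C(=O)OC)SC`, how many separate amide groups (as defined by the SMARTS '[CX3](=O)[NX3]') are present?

0

[CX3](=O)[NX3] is the SMARTS for an amide: a carbonyl carbon bonded to a trivalent nitrogen.
The molecule has a methyl-ester group (-C(=O)OCH3), but the carbonyl is bonded to O, not to an NX3 nitrogen; nothing else fits, so there are 0 matches.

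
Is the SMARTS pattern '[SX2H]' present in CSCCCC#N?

The pattern [SX2H] describes an aliphatic sulfur with two connections, one being H — a thiol.
The closest candidate here is a methylthio ether (-SCH3), but the sulfur has H0 (bonded to two carbons), not H1. No other fragment satisfies the full query, so there is no match.

No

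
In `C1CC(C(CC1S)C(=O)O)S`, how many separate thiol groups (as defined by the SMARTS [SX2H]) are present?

2

[SX2H] is the SMARTS for a thiol: an aliphatic sulfur with two connections, one being H.
The molecule carries 2 separate instances of a thiol (-SH) meeting every constraint; each maps to a distinct set of atoms, giving 2 matches.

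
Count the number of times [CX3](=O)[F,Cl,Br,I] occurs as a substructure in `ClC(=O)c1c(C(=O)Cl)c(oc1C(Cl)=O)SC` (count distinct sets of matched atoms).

3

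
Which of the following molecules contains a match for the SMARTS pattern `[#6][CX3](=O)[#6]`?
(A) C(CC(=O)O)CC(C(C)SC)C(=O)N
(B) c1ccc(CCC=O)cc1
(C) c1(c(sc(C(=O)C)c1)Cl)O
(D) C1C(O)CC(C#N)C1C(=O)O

C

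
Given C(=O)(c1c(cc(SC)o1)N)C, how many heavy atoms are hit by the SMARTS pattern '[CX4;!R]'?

2

The query [CX4;!R] means: aliphatic carbon with four total connections, not in a ring.
Check the 11 heavy atoms by environment: 1× o (aromatic, X2, in 5-ring) → no; 4× c (aromatic, X3, in 5-ring) → no; 1× C (X3, acyclic) → no; 1× O (X1, acyclic) → no; 2× C (X4, acyclic) → match; 1× N (X3, acyclic) → no; 1× S (X2, acyclic) → no.
That gives 2 matching atoms.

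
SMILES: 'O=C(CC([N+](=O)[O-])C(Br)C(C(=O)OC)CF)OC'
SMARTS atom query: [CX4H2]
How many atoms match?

2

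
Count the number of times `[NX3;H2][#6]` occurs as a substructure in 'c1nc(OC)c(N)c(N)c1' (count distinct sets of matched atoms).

2

[NX3;H2][#6] is the SMARTS for a primary amine: a trivalent nitrogen with two H attached to carbon.
The molecule carries 2 separate instances of a primary amino group (-NH2) meeting every constraint; each maps to a distinct set of atoms, giving 2 matches.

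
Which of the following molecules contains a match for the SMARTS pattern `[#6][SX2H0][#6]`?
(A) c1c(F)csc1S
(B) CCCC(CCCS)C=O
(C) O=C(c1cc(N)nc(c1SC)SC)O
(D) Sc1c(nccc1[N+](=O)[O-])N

C

[#6][SX2H0][#6] describes an aliphatic sulfur bridging two carbons with no H on the sulfur (a thioether).
(A) has a thiol (-SH) but the sulfur has H1, not H0 bridging two carbons.
(B) has a thiol (-SH) but the sulfur has H1, not H0 bridging two carbons.
(C) contains a methylthio ether (-SCH3), which satisfies every atom and bond constraint.
(D) has a thiol (-SH) but the sulfur has H1, not H0 bridging two carbons.
So the answer is (C).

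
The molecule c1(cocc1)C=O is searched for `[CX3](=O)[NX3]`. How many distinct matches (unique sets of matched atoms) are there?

0

[CX3](=O)[NX3] is the SMARTS for an amide: a carbonyl carbon bonded to a trivalent nitrogen.
No fragment in the molecule satisfies every constraint, giving 0 matches.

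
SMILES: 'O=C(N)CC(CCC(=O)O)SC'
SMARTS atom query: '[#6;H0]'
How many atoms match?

The query [#6;H0] means: any carbon with no attached hydrogen.
Check the 12 heavy atoms by environment: 3× C (H2) → no; 1× C (H1) → no; 1× S (H0) → no; 1× C (H3) → no; 2× C (H0) → match; 2× O (H0) → no; 1× N (H2) → no; 1× O (H1) → no.
That gives 2 matching atoms.

2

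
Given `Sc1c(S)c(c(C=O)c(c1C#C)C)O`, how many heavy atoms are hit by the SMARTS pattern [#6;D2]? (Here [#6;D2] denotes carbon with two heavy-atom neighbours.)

2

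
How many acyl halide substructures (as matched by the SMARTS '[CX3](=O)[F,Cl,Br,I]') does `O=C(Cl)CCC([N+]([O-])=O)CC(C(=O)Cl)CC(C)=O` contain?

[CX3](=O)[F,Cl,Br,I] is the SMARTS for an acyl halide: a carbonyl carbon bonded to a halogen.
The molecule carries 2 separate instances of an acyl chloride (-C(=O)Cl) meeting every constraint; each maps to a distinct set of atoms, giving 2 matches.

2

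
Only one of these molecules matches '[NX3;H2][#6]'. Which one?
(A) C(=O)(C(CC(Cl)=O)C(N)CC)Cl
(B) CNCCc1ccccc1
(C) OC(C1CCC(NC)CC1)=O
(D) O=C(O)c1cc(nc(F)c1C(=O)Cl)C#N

A

[NX3;H2][#6] describes a trivalent nitrogen with two H attached to carbon (a primary amine).
(A) contains a primary amino group (-NH2), which satisfies every atom and bond constraint.
(B) has an N-methylamino group (-NHCH3) but the nitrogen bears two carbons and only one H (H1), not H2.
(C) has an N-methylamino group (-NHCH3) but the nitrogen bears two carbons and only one H (H1), not H2.
(D) has a nitrile (-C#N) but the nitrogen is NX1 (triple-bonded), not NX3 with two H.
So the answer is (A).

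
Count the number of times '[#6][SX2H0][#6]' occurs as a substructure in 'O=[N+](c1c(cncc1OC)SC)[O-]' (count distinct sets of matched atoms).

[#6][SX2H0][#6] is the SMARTS for a thioether: an aliphatic sulfur bridging two carbons with no H on the sulfur.
Exactly one fragment in the molecule meets all constraints, giving 1 match.

1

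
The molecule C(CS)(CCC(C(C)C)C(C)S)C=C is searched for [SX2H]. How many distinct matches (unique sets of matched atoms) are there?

2

[SX2H] is the SMARTS for a thiol: an aliphatic sulfur with two connections, one being H.
The molecule carries 2 separate instances of a thiol (-SH) meeting every constraint; each maps to a distinct set of atoms, giving 2 matches.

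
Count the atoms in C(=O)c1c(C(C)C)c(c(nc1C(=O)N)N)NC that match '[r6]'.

Check the 17 heavy atoms by environment: 1× n (aromatic, in 6-ring) → match; 5× c (aromatic, in 6-ring) → match; 6× C (acyclic) → no; 2× O (acyclic) → no; 3× N (acyclic) → no.
Summing the matching environments: 1 + 5 = 6 matching atoms.

6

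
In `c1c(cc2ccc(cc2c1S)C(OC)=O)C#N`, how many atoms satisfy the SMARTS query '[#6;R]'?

The query [#6;R] means: carbon that is part of a ring.
Check the 17 heavy atoms by environment: 10× c (aromatic, in 6-ring) → match; 1× S (acyclic) → no; 3× C (acyclic) → no; 1× N (acyclic) → no; 2× O (acyclic) → no.
That gives 10 matching atoms.

10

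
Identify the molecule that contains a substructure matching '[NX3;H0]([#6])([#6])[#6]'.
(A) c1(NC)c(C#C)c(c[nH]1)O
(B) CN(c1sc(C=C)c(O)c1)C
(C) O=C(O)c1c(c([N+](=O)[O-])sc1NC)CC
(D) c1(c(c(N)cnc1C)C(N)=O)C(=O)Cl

[NX3;H0]([#6])([#6])[#6] describes a trivalent nitrogen with no H, bonded to three carbons (a tertiary amine).
(A) has an N-methylamino group (-NHCH3) but the nitrogen still has one H (H1), not H0.
(B) contains a dimethylamino group (-N(CH3)2), which satisfies every atom and bond constraint.
(C) has an N-methylamino group (-NHCH3) but the nitrogen still has one H (H1), not H0.
(D) has a primary amide (-C(=O)NH2) but the amide nitrogen has H2 and only one carbon neighbour.
So the answer is (B).

B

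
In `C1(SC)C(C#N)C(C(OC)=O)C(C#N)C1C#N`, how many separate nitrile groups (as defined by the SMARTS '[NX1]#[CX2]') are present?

3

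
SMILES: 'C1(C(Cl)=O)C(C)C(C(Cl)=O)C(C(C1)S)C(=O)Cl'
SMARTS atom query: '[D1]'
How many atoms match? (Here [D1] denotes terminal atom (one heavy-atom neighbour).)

The query [D1] means: atom with exactly one heavy-atom neighbour (degree 1).
Check the 17 heavy atoms by environment: 8× C (D3) → no; 1× C (D2) → no; 1× C (D1) → match; 3× O (D1) → match; 3× Cl (D1) → match; 1× S (D1) → match.
Summing the matching environments: 1 + 3 + 3 + 1 = 8 matching atoms.

8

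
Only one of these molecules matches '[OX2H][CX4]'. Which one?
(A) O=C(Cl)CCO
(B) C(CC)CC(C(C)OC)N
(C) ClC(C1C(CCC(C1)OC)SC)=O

[OX2H][CX4] describes a hydroxyl oxygen bound to an sp3 (X4) carbon (an aliphatic alcohol).
(A) contains a hydroxyl group (-OH), which satisfies every atom and bond constraint.
(B) has a methoxy ether (-OCH3) but the oxygen has H0 (ether), not H1.
(C) has a methoxy ether (-OCH3) but the oxygen has H0 (ether), not H1.
So the answer is (A).

A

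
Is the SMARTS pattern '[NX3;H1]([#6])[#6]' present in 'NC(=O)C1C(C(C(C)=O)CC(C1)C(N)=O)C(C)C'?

No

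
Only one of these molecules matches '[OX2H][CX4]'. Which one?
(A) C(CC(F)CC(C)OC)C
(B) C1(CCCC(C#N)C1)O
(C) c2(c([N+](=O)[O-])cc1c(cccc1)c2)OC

[OX2H][CX4] describes a hydroxyl oxygen bound to an sp3 (X4) carbon (an aliphatic alcohol).
(A) has a methoxy ether (-OCH3) but the oxygen has H0 (ether), not H1.
(B) contains a hydroxyl group (-OH), which satisfies every atom and bond constraint.
(C) has a methoxy ether (-OCH3) but the oxygen has H0 (ether), not H1.
So the answer is (B).

B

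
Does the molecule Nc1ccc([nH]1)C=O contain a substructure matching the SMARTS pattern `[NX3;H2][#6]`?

Yes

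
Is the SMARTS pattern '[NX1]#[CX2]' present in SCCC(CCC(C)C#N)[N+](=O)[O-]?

The pattern [NX1]#[CX2] describes a nitrogen triple-bonded to a two-connected carbon — a nitrile.
The molecule carries a nitrile (-C#N), whose atoms satisfy every constraint of the query, so the pattern matches.

Yes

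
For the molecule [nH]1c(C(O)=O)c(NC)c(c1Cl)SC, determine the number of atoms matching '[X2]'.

2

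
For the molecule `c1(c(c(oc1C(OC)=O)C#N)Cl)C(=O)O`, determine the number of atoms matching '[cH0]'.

Check the 15 heavy atoms by environment: 1× o (aromatic, H0) → no; 4× c (aromatic, H0) → match; 3× C (H0) → no; 1× N (H0) → no; 3× O (H0) → no; 1× O (H1) → no; 1× Cl (H0) → no; 1× C (H3) → no.
That gives 4 matching atoms.

4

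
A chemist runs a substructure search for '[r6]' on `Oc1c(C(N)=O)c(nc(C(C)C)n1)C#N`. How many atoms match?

6

Check the 15 heavy atoms by environment: 2× n (aromatic, in 6-ring) → match; 4× c (aromatic, in 6-ring) → match; 5× C (acyclic) → no; 2× O (acyclic) → no; 2× N (acyclic) → no.
Summing the matching environments: 2 + 4 = 6 matching atoms.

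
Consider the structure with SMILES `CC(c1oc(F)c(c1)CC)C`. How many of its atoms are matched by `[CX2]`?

0

The query [CX2] means: C with X2: aliphatic carbon with exactly 2 total connections.
Check the 11 heavy atoms by environment: 1× o (aromatic, X2) → no; 4× c (aromatic, X3) → no; 5× C (X4) → no; 1× F (X1) → no.
No environment satisfies the query, so 0 matching atoms.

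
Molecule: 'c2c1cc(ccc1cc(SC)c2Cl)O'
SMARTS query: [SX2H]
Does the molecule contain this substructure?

The pattern [SX2H] describes an aliphatic sulfur with two connections, one being H — a thiol.
The closest candidate here is a methylthio ether (-SCH3), but the sulfur has H0 (bonded to two carbons), not H1. No other fragment satisfies the full query, so there is no match.

No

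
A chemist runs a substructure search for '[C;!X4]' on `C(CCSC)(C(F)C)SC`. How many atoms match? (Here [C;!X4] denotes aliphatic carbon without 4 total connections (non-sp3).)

Check the 10 heavy atoms by environment: 7× C (X4) → no; 1× F (X1) → no; 2× S (X2) → no.
No environment satisfies the query, so 0 matching atoms.

0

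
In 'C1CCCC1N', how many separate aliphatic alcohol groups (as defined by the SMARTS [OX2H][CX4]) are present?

0

[OX2H][CX4] is the SMARTS for an aliphatic alcohol: a hydroxyl oxygen bound to an sp3 (X4) carbon.
No fragment in the molecule satisfies every constraint, giving 0 matches.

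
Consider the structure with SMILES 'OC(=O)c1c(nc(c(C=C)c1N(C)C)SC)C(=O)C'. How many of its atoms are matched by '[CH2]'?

1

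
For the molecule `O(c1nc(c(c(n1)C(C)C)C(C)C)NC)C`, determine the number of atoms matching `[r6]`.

6

The query [r6] means: r6 matches atoms in a six-membered ring.
Check the 16 heavy atoms by environment: 2× n (aromatic, in 6-ring) → match; 4× c (aromatic, in 6-ring) → match; 1× O (acyclic) → no; 8× C (acyclic) → no; 1× N (acyclic) → no.
Summing the matching environments: 2 + 4 = 6 matching atoms.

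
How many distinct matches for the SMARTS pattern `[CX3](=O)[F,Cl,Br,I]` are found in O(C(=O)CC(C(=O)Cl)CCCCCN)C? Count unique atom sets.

[CX3](=O)[F,Cl,Br,I] is the SMARTS for an acyl halide: a carbonyl carbon bonded to a halogen.
Exactly one fragment in the molecule meets all constraints, giving 1 match.

1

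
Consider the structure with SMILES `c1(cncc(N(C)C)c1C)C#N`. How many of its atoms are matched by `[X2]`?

The query [X2] means: any atom with exactly two total connections (bonds + H).
Check the 12 heavy atoms by environment: 1× n (aromatic, X2) → match; 5× c (aromatic, X3) → no; 1× N (X3) → no; 3× C (X4) → no; 1× C (X2) → match; 1× N (X1) → no.
Summing the matching environments: 1 + 1 = 2 matching atoms.

2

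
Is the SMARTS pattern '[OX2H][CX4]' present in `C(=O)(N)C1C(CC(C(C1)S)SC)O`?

Yes

The pattern [OX2H][CX4] describes a hydroxyl oxygen bound to an sp3 (X4) carbon — an aliphatic alcohol.
The molecule carries a hydroxyl group (-OH), whose atoms satisfy every constraint of the query, so the pattern matches.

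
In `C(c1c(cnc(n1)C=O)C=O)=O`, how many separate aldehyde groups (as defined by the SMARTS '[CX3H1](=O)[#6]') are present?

3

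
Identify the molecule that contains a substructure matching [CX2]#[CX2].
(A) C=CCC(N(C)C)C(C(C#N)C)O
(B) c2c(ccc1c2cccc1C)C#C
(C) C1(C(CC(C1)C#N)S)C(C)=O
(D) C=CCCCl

B

[CX2]#[CX2] describes a carbon-carbon triple bond (an alkyne).
(A) has a vinyl group (-CH=CH2) but the C=C is a double bond; both carbons are CX3, not CX2.
(B) contains an ethynyl group (-C#CH), which satisfies every atom and bond constraint.
(C) has a nitrile (-C#N) but the triple bond is C#N, not C#C.
(D) has a vinyl group (-CH=CH2) but the C=C is a double bond; both carbons are CX3, not CX2.
So the answer is (B).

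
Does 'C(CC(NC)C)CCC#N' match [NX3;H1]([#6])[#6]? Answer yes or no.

Yes

The pattern [NX3;H1]([#6])[#6] describes a trivalent nitrogen with one H, bonded to two carbons — a secondary amine.
The molecule carries an N-methylamino group (-NHCH3), whose atoms satisfy every constraint of the query, so the pattern matches.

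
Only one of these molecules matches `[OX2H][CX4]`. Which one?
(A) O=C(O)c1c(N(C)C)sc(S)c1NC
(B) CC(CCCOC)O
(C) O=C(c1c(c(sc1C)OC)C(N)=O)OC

[OX2H][CX4] describes a hydroxyl oxygen bound to an sp3 (X4) carbon (an aliphatic alcohol).
(A) has a carboxylic acid group (-C(=O)OH) but the -OH is on a CX3 carbonyl carbon, not a CX4 carbon.
(B) contains a hydroxyl group (-OH), which satisfies every atom and bond constraint.
(C) has a methoxy ether (-OCH3) but the oxygen has H0 (ether), not H1.
So the answer is (B).

B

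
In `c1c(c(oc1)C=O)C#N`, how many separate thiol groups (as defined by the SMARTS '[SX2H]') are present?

[SX2H] is the SMARTS for a thiol: an aliphatic sulfur with two connections, one being H.
No fragment in the molecule satisfies every constraint, giving 0 matches.

0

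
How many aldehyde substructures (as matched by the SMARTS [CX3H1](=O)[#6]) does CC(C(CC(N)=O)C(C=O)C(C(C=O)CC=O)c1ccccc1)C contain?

[CX3H1](=O)[#6] is the SMARTS for an aldehyde: an sp2 carbon with one H, double-bonded to O and single-bonded to carbon.
The molecule carries 3 separate instances of an aldehyde (-CHO) meeting every constraint; each maps to a distinct set of atoms, giving 3 matches.

3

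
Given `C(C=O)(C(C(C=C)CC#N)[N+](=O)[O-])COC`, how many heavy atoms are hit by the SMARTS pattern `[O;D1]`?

3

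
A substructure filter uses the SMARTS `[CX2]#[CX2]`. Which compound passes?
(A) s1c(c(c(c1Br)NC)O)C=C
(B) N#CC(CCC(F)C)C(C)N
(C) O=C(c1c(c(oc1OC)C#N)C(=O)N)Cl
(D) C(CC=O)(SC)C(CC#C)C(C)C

[CX2]#[CX2] describes a carbon-carbon triple bond (an alkyne).
(A) has a vinyl group (-CH=CH2) but the C=C is a double bond; both carbons are CX3, not CX2.
(B) has a nitrile (-C#N) but the triple bond is C#N, not C#C.
(C) has a nitrile (-C#N) but the triple bond is C#N, not C#C.
(D) contains an ethynyl group (-C#CH), which satisfies every atom and bond constraint.
So the answer is (D).

D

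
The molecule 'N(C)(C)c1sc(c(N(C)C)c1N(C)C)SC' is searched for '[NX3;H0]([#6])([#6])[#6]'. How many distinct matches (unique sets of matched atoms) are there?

3

[NX3;H0]([#6])([#6])[#6] is the SMARTS for a tertiary amine: a trivalent nitrogen with no H, bonded to three carbons.
The molecule carries 3 separate instances of a dimethylamino group (-N(CH3)2) meeting every constraint; each maps to a distinct set of atoms, giving 3 matches.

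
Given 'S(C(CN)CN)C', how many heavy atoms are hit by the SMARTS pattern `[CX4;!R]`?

Check the 7 heavy atoms by environment: 4× C (X4, acyclic) → match; 2× N (X3, acyclic) → no; 1× S (X2, acyclic) → no.
That gives 4 matching atoms.

4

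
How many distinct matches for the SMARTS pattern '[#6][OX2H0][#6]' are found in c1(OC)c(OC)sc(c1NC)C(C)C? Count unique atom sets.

2

[#6][OX2H0][#6] is the SMARTS for an ether: an aliphatic oxygen bridging two carbons with no H on the oxygen.
The molecule carries 2 separate instances of a methoxy ether (-OCH3) meeting every constraint; each maps to a distinct set of atoms, giving 2 matches.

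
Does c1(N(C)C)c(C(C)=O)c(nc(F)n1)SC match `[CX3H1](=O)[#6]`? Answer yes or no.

The pattern [CX3H1](=O)[#6] describes an sp2 carbon with one H, double-bonded to O and single-bonded to carbon — an aldehyde.
The closest candidate here is an acetyl/ketone group (-C(=O)CH3), but the carbonyl carbon has H0 (two carbon neighbours), not H1. No other fragment satisfies the full query, so there is no match.

No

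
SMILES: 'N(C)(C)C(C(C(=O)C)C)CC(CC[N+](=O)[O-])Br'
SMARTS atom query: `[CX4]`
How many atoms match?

The query [CX4] means: C with X4: aliphatic carbon with exactly 4 total connections (bonds + H).
Check the 17 heavy atoms by environment: 10× C (X4) → match; 1× C (X3) → no; 2× O (X1) → no; 1× N (charge +1, X3) → no; 1× O (charge -1, X1) → no; 1× Br (X1) → no; 1× N (X3) → no.
That gives 10 matching atoms.

10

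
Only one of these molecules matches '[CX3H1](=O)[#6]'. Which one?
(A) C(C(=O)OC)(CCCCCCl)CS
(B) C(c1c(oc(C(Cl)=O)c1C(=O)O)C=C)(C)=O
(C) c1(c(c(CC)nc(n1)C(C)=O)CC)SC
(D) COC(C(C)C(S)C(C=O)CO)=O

[CX3H1](=O)[#6] describes an sp2 carbon with one H, double-bonded to O and single-bonded to carbon (an aldehyde).
(A) has a methyl-ester group (-C(=O)OCH3) but the carbonyl carbon has H0, not H1.
(B) has an acetyl/ketone group (-C(=O)CH3) but the carbonyl carbon has H0 (two carbon neighbours), not H1.
(C) has an acetyl/ketone group (-C(=O)CH3) but the carbonyl carbon has H0 (two carbon neighbours), not H1.
(D) contains an aldehyde (-CHO), which satisfies every atom and bond constraint.
So the answer is (D).

D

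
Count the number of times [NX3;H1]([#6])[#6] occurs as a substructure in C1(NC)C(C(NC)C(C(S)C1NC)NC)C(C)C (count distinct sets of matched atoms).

4

[NX3;H1]([#6])[#6] is the SMARTS for a secondary amine: a trivalent nitrogen with one H, bonded to two carbons.
The molecule carries 4 separate instances of an N-methylamino group (-NHCH3) meeting every constraint; each maps to a distinct set of atoms, giving 4 matches.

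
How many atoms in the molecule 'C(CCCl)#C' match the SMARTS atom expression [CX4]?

Check the 5 heavy atoms by environment: 2× C (X4) → match; 2× C (X2) → no; 1× Cl (X1) → no.
That gives 2 matching atoms.

2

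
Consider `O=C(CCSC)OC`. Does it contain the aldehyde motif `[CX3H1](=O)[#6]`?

No

The pattern [CX3H1](=O)[#6] describes an sp2 carbon with one H, double-bonded to O and single-bonded to carbon — an aldehyde.
The closest candidate here is a methyl-ester group (-C(=O)OCH3), but the carbonyl carbon has H0, not H1. No other fragment satisfies the full query, so there is no match.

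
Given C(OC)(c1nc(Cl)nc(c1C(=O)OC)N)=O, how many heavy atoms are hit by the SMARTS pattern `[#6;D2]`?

0

The query [#6;D2] means: any carbon bonded to exactly two heavy atoms.
Check the 16 heavy atoms by environment: 2× n (aromatic, D2) → no; 4× c (aromatic, D3) → no; 2× C (D3) → no; 2× O (D1) → no; 2× O (D2) → no; 2× C (D1) → no; 1× N (D1) → no; 1× Cl (D1) → no.
No environment satisfies the query, so 0 matching atoms.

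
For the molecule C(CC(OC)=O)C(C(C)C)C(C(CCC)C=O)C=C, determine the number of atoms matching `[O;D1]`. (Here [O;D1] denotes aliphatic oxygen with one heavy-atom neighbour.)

The query [O;D1] means: aliphatic oxygen bonded to exactly one heavy atom.
Check the 19 heavy atoms by environment: 6× C (D2) → no; 5× C (D3) → no; 5× C (D1) → no; 2× O (D1) → match; 1× O (D2) → no.
That gives 2 matching atoms.

2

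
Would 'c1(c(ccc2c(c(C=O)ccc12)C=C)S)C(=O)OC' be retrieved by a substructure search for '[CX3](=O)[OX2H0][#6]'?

Yes

The pattern [CX3](=O)[OX2H0][#6] describes a carbonyl carbon bonded to an oxygen that is itself bonded to carbon (no H on that O) — an ester.
The molecule carries a methyl-ester group (-C(=O)OCH3), whose atoms satisfy every constraint of the query, so the pattern matches.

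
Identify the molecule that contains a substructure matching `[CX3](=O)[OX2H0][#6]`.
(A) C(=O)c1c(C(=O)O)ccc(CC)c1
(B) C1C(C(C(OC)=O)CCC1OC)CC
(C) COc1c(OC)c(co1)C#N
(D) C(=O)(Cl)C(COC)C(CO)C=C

[CX3](=O)[OX2H0][#6] describes a carbonyl carbon bonded to an oxygen that is itself bonded to carbon (no H on that O) (an ester).
(A) has a carboxylic acid group (-C(=O)OH) but the singly-bonded O carries H (OX2H1, not H0).
(B) contains a methyl-ester group (-C(=O)OCH3), which satisfies every atom and bond constraint.
(C) has a methoxy ether (-OCH3) but the ether oxygen is not adjacent to a C=O carbon.
(D) has a methoxy ether (-OCH3) but the ether oxygen is not adjacent to a C=O carbon.
So the answer is (B).

B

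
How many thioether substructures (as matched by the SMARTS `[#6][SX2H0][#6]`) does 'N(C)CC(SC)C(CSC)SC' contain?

[#6][SX2H0][#6] is the SMARTS for a thioether: an aliphatic sulfur bridging two carbons with no H on the sulfur.
The molecule carries 3 separate instances of a methylthio ether (-SCH3) meeting every constraint; each maps to a distinct set of atoms, giving 3 matches.

3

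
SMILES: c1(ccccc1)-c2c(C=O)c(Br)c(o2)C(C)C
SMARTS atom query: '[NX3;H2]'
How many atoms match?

The query [NX3;H2] means: aliphatic N with 3 total connections, two of them H — an -NH2 nitrogen (amine or amide).
Check the 17 heavy atoms by environment: 1× o (aromatic, H0, X2) → no; 5× c (aromatic, H0, X3) → no; 1× C (H1, X3) → no; 1× O (H0, X1) → no; 5× c (aromatic, H1, X3) → no; 1× C (H1, X4) → no; 2× C (H3, X4) → no; 1× Br (H0, X1) → no.
No environment satisfies the query, so 0 matching atoms.

0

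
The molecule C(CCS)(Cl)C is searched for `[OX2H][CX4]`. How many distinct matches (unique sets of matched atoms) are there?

0

[OX2H][CX4] is the SMARTS for an aliphatic alcohol: a hydroxyl oxygen bound to an sp3 (X4) carbon.
No fragment in the molecule satisfies every constraint, giving 0 matches.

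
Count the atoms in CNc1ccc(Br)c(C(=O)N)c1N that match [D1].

5

Check the 13 heavy atoms by environment: 2× c (aromatic, D2) → no; 4× c (aromatic, D3) → no; 1× C (D3) → no; 1× O (D1) → match; 2× N (D1) → match; 1× Br (D1) → match; 1× N (D2) → no; 1× C (D1) → match.
Summing the matching environments: 1 + 2 + 1 + 1 = 5 matching atoms.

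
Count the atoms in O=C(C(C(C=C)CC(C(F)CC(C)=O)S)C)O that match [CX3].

4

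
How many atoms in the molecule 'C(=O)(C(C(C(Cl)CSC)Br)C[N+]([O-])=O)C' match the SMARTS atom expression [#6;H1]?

3

The query [#6;H1] means: any carbon bearing exactly one hydrogen.
Check the 15 heavy atoms by environment: 2× C (H2) → no; 3× C (H1) → match; 1× N (charge +1, H0) → no; 1× O (charge -1, H0) → no; 2× O (H0) → no; 1× S (H0) → no; 2× C (H3) → no; 1× C (H0) → no; 1× Br (H0) → no; 1× Cl (H0) → no.
That gives 3 matching atoms.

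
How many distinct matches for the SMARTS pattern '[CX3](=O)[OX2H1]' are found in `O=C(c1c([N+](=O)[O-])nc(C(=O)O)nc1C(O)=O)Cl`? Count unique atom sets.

2

[CX3](=O)[OX2H1] is the SMARTS for a carboxylic acid: an sp2 carbon double-bonded to O and single-bonded to an -OH oxygen.
The molecule carries 2 separate instances of a carboxylic acid group (-C(=O)OH) meeting every constraint; each maps to a distinct set of atoms, giving 2 matches.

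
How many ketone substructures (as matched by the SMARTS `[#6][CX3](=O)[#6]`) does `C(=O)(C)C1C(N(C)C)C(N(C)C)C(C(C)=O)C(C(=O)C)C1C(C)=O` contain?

[#6][CX3](=O)[#6] is the SMARTS for a ketone: a carbonyl carbon (no H) flanked by two carbons.
The molecule carries 4 separate instances of an acetyl/ketone group (-C(=O)CH3) meeting every constraint; each maps to a distinct set of atoms, giving 4 matches.

4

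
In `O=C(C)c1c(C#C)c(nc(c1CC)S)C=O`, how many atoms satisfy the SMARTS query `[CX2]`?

2

The query [CX2] means: C with X2: aliphatic carbon with exactly 2 total connections.
Check the 16 heavy atoms by environment: 1× n (aromatic, X2) → no; 5× c (aromatic, X3) → no; 3× C (X4) → no; 2× C (X3) → no; 2× O (X1) → no; 2× C (X2) → match; 1× S (X2) → no.
That gives 2 matching atoms.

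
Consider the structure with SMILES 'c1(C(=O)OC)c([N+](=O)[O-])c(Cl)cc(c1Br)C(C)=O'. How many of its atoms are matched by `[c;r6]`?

The query [c;r6] means: aromatic carbon that belongs to a six-membered ring.
Check the 18 heavy atoms by environment: 6× c (aromatic, in 6-ring) → match; 4× C (acyclic) → no; 4× O (acyclic) → no; 1× N (charge +1, acyclic) → no; 1× O (charge -1, acyclic) → no; 1× Br (acyclic) → no; 1× Cl (acyclic) → no.
That gives 6 matching atoms.

6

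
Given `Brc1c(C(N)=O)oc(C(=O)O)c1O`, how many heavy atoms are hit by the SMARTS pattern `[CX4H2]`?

0

The query [CX4H2] means: sp3 carbon (X4) with exactly two hydrogens.
Check the 13 heavy atoms by environment: 1× o (aromatic, H0, X2) → no; 4× c (aromatic, H0, X3) → no; 2× O (H1, X2) → no; 2× C (H0, X3) → no; 2× O (H0, X1) → no; 1× N (H2, X3) → no; 1× Br (H0, X1) → no.
No environment satisfies the query, so 0 matching atoms.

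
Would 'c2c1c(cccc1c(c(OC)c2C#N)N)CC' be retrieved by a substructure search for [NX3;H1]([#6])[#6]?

No

The pattern [NX3;H1]([#6])[#6] describes a trivalent nitrogen with one H, bonded to two carbons — a secondary amine.
The closest candidate here is a primary amino group (-NH2), but the nitrogen has H2 and only one carbon neighbour. No other fragment satisfies the full query, so there is no match.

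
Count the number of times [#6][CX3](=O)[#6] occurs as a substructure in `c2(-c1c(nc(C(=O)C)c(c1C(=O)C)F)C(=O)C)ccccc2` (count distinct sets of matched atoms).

3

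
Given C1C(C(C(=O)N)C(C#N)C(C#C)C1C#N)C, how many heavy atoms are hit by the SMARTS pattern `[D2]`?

The query [D2] means: atom with exactly two heavy-atom neighbours.
Check the 16 heavy atoms by environment: 6× C (D3) → no; 4× C (D2) → match; 2× C (D1) → no; 3× N (D1) → no; 1× O (D1) → no.
That gives 4 matching atoms.

4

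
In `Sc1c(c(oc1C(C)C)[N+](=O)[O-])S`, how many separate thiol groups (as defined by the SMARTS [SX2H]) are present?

2

[SX2H] is the SMARTS for a thiol: an aliphatic sulfur with two connections, one being H.
The molecule carries 2 separate instances of a thiol (-SH) meeting every constraint; each maps to a distinct set of atoms, giving 2 matches.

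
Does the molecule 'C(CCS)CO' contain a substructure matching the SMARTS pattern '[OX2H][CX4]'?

Yes

The pattern [OX2H][CX4] describes a hydroxyl oxygen bound to an sp3 (X4) carbon — an aliphatic alcohol.
The molecule carries a hydroxyl group (-OH), whose atoms satisfy every constraint of the query, so the pattern matches.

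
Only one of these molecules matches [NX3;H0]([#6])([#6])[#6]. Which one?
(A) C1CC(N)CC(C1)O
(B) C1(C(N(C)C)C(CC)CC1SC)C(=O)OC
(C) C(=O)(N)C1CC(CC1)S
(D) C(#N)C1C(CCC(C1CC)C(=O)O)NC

B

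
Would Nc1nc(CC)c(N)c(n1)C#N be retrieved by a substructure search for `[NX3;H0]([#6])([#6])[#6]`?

No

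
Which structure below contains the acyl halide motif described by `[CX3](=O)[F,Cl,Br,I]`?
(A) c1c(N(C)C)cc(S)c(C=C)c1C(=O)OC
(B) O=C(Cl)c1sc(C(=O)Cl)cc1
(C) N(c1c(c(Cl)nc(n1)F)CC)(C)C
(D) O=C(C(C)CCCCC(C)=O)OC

B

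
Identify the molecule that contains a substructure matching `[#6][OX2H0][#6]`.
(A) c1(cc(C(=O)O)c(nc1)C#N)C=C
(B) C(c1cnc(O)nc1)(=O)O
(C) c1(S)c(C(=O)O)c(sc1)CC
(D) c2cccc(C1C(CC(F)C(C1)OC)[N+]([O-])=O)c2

[#6][OX2H0][#6] describes an aliphatic oxygen bridging two carbons with no H on the oxygen (an ether).
(A) has a carboxylic acid group (-C(=O)OH) but the -OH oxygen has H1; the =O is OX1, not OX2.
(B) has a hydroxyl group (-OH) but the oxygen has H1, not H0 bridging two carbons.
(C) has a carboxylic acid group (-C(=O)OH) but the -OH oxygen has H1; the =O is OX1, not OX2.
(D) contains a methoxy ether (-OCH3), which satisfies every atom and bond constraint.
So the answer is (D).

D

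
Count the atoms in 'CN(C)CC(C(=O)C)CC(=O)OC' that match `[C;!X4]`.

2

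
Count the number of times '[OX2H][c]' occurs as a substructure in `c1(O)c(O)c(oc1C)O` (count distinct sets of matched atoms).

[OX2H][c] is the SMARTS for a phenol: a hydroxyl oxygen attached to an aromatic carbon.
The molecule carries 3 separate instances of a hydroxyl group (-OH) meeting every constraint; each maps to a distinct set of atoms, giving 3 matches.

3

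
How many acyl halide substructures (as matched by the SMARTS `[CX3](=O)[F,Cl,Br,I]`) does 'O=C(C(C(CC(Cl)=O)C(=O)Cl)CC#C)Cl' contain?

[CX3](=O)[F,Cl,Br,I] is the SMARTS for an acyl halide: a carbonyl carbon bonded to a halogen.
The molecule carries 3 separate instances of an acyl chloride (-C(=O)Cl) meeting every constraint; each maps to a distinct set of atoms, giving 3 matches.

3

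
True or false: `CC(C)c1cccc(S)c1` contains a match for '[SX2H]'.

The pattern [SX2H] describes an aliphatic sulfur with two connections, one being H — a thiol.
The molecule carries a thiol (-SH), whose atoms satisfy every constraint of the query, so the pattern matches.

True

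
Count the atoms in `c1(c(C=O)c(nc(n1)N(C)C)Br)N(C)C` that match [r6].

6

The query [r6] means: r6 matches atoms in a six-membered ring.
Check the 15 heavy atoms by environment: 2× n (aromatic, in 6-ring) → match; 4× c (aromatic, in 6-ring) → match; 2× N (acyclic) → no; 5× C (acyclic) → no; 1× Br (acyclic) → no; 1× O (acyclic) → no.
Summing the matching environments: 2 + 4 = 6 matching atoms.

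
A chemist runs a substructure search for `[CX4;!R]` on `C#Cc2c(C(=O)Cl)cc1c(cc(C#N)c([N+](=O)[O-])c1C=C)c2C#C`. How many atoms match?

0

The query [CX4;!R] means: aliphatic carbon with four total connections, not in a ring.
Check the 24 heavy atoms by environment: 10× c (aromatic, X3, in 6-ring) → no; 5× C (X2, acyclic) → no; 1× N (X1, acyclic) → no; 3× C (X3, acyclic) → no; 2× O (X1, acyclic) → no; 1× Cl (X1, acyclic) → no; 1× N (charge +1, X3, acyclic) → no; 1× O (charge -1, X1, acyclic) → no.
No environment satisfies the query, so 0 matching atoms.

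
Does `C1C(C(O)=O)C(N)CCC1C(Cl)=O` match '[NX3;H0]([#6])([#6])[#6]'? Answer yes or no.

No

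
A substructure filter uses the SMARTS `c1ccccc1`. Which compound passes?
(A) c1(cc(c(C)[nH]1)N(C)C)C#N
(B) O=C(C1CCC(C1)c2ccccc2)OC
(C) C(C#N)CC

B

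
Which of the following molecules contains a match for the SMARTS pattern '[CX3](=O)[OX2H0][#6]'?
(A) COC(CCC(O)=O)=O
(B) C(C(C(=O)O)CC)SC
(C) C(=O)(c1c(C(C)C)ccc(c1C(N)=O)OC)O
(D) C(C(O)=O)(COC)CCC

A

[CX3](=O)[OX2H0][#6] describes a carbonyl carbon bonded to an oxygen that is itself bonded to carbon (no H on that O) (an ester).
(A) contains a methyl-ester group (-C(=O)OCH3), which satisfies every atom and bond constraint.
(B) has a carboxylic acid group (-C(=O)OH) but the singly-bonded O carries H (OX2H1, not H0).
(C) has a carboxylic acid group (-C(=O)OH) but the singly-bonded O carries H (OX2H1, not H0).
(D) has a carboxylic acid group (-C(=O)OH) but the singly-bonded O carries H (OX2H1, not H0).
So the answer is (A).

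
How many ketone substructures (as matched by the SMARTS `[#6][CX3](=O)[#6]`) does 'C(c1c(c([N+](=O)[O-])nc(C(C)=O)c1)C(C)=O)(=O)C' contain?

3

[#6][CX3](=O)[#6] is the SMARTS for a ketone: a carbonyl carbon (no H) flanked by two carbons.
The molecule carries 3 separate instances of an acetyl/ketone group (-C(=O)CH3) meeting every constraint; each maps to a distinct set of atoms, giving 3 matches.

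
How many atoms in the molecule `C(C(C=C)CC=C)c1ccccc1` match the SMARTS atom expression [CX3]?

4

The query [CX3] means: C with X3: aliphatic carbon with exactly 3 total connections.
Check the 13 heavy atoms by environment: 3× C (X4) → no; 4× C (X3) → match; 6× c (aromatic, X3) → no.
That gives 4 matching atoms.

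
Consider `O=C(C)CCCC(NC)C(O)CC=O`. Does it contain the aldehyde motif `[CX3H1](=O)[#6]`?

Yes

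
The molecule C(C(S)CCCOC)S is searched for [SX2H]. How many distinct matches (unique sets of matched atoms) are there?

[SX2H] is the SMARTS for a thiol: an aliphatic sulfur with two connections, one being H.
The molecule carries 2 separate instances of a thiol (-SH) meeting every constraint; each maps to a distinct set of atoms, giving 2 matches.

2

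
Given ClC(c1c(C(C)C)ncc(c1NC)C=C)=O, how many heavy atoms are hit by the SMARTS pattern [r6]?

6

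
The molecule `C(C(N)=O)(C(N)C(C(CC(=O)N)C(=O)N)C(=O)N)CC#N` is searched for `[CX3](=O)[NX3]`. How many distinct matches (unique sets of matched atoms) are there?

4

[CX3](=O)[NX3] is the SMARTS for an amide: a carbonyl carbon bonded to a trivalent nitrogen.
The molecule carries 4 separate instances of a primary amide (-C(=O)NH2) meeting every constraint; each maps to a distinct set of atoms, giving 4 matches.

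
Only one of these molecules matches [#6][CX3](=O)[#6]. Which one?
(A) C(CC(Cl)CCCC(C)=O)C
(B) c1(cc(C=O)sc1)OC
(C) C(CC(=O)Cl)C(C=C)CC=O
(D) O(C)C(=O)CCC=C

[#6][CX3](=O)[#6] describes a carbonyl carbon (no H) flanked by two carbons (a ketone).
(A) contains an acetyl/ketone group (-C(=O)CH3), which satisfies every atom and bond constraint.
(B) has an aldehyde (-CHO) but the carbonyl carbon has H1, so it is not flanked by two carbons.
(C) has an aldehyde (-CHO) but the carbonyl carbon has H1, so it is not flanked by two carbons.
(D) has a methyl-ester group (-C(=O)OCH3) but one neighbour of the carbonyl carbon is O, not C.
So the answer is (A).

A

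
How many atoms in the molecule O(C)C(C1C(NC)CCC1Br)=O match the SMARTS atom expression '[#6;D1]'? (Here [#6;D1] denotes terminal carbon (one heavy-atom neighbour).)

2

The query [#6;D1] means: carbon bonded to exactly one heavy atom.
Check the 12 heavy atoms by environment: 4× C (D3) → no; 2× C (D2) → no; 1× O (D1) → no; 1× O (D2) → no; 2× C (D1) → match; 1× N (D2) → no; 1× Br (D1) → no.
That gives 2 matching atoms.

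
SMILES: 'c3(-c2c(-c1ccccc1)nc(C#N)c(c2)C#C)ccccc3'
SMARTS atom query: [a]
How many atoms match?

The query [a] means: a matches any aromatic atom.
Check the 22 heavy atoms by environment: 1× n (aromatic) → match; 17× c (aromatic) → match; 3× C → no; 1× N → no.
Summing the matching environments: 1 + 17 = 18 matching atoms.

18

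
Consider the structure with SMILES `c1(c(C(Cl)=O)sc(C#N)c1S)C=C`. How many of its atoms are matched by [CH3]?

Check the 13 heavy atoms by environment: 1× s (aromatic, H0) → no; 4× c (aromatic, H0) → no; 2× C (H0) → no; 1× O (H0) → no; 1× Cl (H0) → no; 1× C (H1) → no; 1× C (H2) → no; 1× N (H0) → no; 1× S (H1) → no.
No environment satisfies the query, so 0 matching atoms.

0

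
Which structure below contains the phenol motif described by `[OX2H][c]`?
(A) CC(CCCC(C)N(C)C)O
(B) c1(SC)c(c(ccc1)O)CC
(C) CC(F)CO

B

[OX2H][c] describes a hydroxyl oxygen attached to an aromatic carbon (a phenol).
(A) has a hydroxyl group (-OH) but the -OH is on an aliphatic carbon, not an aromatic c.
(B) contains a hydroxyl group (-OH), which satisfies every atom and bond constraint.
(C) has a hydroxyl group (-OH) but the -OH is on an aliphatic carbon, not an aromatic c.
So the answer is (B).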